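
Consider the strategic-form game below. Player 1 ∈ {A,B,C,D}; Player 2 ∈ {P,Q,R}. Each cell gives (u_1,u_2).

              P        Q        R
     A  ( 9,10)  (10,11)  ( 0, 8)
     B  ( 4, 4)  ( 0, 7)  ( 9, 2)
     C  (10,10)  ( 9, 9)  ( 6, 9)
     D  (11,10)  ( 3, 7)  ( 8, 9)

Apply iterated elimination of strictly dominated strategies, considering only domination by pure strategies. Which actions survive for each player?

P2 drop R (P beats it: A:10>8 B:4>2 C:10>9 D:10>9)
P1 drop B (A beats it: P:9>4 Q:10>0)
P1→{A,C,D} P2→{P,Q}

Remaining: P1:{A,C,D} P2:{P,Q}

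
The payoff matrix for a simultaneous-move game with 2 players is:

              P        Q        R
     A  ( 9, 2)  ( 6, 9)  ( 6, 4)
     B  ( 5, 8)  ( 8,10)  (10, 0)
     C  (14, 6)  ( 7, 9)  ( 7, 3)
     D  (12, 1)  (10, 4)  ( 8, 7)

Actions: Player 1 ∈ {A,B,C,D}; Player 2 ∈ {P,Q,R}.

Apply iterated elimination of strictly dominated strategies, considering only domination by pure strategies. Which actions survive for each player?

Remaining: P1:{B,D} P2:{Q,R}

P1 drop A (C beats it: P:14>9 Q:7>6 R:7>6)
P2 drop P (Q beats it: B:10>8 C:9>6 D:4>1)
P1 drop C (B beats it: Q:8>7 R:10>7)
P1→{B,D} P2→{Q,R}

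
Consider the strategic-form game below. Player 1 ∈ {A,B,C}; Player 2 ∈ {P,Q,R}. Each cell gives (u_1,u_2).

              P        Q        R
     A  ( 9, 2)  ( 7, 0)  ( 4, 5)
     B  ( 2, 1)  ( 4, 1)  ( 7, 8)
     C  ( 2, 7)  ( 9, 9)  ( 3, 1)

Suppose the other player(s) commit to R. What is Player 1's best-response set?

argmax u_1 = {B}

u_1(A vs R) = 4
u_1(B vs R) = 7
u_1(C vs R) = 3
max payoff 7 at {B}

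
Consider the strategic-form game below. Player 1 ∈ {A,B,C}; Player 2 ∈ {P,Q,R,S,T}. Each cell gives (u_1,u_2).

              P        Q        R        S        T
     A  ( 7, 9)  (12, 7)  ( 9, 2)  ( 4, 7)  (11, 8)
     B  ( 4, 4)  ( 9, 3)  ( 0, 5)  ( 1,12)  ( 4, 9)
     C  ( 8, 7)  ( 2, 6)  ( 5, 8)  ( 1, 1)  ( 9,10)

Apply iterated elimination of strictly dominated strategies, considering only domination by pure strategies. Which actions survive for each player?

Survivors P1:{A,C} P2:{P,T}

P1 drop B (A beats it: P:7>4 Q:12>9 R:9>0 S:4>1 T:11>4)
P2 drop Q (P beats it: A:9>7 C:7>6)
P2 drop R (T beats it: A:8>2 C:10>8)
P2 drop S (P beats it: A:9>7 C:7>1)
P1→{A,C} P2→{P,T}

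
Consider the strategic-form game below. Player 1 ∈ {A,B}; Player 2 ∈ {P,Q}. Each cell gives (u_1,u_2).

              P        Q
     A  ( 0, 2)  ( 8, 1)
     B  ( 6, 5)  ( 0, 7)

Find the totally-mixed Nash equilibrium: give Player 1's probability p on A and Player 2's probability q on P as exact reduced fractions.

p=2/3, q=4/7

P1 indiff ⇒ q·0+(1-q)·8 = q·6+(1-q)·0 ⇒ q(-6) = (1-q)(-8) ⇒ q = 4/7
P2 indiff ⇒ p·2+(1-p)·5 = p·1+(1-p)·7 ⇒ p(1) = (1-p)(2) ⇒ p = 2/3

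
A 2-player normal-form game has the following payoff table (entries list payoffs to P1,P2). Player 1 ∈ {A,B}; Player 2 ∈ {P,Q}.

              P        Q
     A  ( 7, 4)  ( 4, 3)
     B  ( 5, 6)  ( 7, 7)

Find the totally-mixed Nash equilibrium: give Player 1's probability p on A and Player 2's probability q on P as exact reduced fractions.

P1 mixes 1/2 on A; P2 mixes 3/5 on P

P1 indiff ⇒ q·7+(1-q)·4 = q·5+(1-q)·7 ⇒ q(2) = (1-q)(3) ⇒ q = 3/5
P2 indiff ⇒ p·4+(1-p)·6 = p·3+(1-p)·7 ⇒ p(1) = (1-p)(1) ⇒ p = 1/2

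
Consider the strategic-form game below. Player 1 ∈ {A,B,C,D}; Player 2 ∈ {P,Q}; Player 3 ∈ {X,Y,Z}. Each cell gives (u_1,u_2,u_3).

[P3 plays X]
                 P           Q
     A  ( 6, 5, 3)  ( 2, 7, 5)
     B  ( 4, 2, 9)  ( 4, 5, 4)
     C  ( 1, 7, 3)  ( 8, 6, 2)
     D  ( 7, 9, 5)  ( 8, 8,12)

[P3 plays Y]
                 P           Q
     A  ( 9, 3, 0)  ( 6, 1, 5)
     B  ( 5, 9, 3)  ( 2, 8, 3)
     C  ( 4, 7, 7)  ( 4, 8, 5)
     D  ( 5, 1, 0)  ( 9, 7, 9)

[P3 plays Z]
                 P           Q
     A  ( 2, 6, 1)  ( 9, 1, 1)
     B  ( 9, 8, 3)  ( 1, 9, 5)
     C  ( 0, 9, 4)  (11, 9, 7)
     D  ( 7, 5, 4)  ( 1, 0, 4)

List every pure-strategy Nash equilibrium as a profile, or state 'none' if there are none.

(A,P,X): not NE [P1→D gives 7>6; P2→Q gives 7>5]
(A,P,Y): not NE [P3→X gives 3>0]
(A,P,Z): not NE [P1→B gives 9>2; P3→X gives 3>1]
(A,Q,X): not NE [P1→D gives 8>2]
(A,Q,Y): not NE [P1→D gives 9>6; P2→P gives 3>1]
(A,Q,Z): not NE [P1→C gives 11>9; P2→P gives 6>1; P3→Y gives 5>1]
(B,P,X): not NE [P1→D gives 7>4; P2→Q gives 5>2]
(B,P,Y): not NE [P1→A gives 9>5; P3→X gives 9>3]
(B,P,Z): not NE [P2→Q gives 9>8; P3→X gives 9>3]
(B,Q,X): not NE [P1→D gives 8>4; P3→Z gives 5>4]
(B,Q,Y): not NE [P1→D gives 9>2; P2→P gives 9>8; P3→Z gives 5>3]
(B,Q,Z): not NE [P1→C gives 11>1]
(C,P,X): not NE [P1→D gives 7>1; P3→Y gives 7>3]
(C,P,Y): not NE [P1→A gives 9>4; P2→Q gives 8>7]
(C,P,Z): not NE [P1→B gives 9>0; P3→Y gives 7>4]
(C,Q,X): not NE [P2→P gives 7>6; P3→Z gives 7>2]
(C,Q,Y): not NE [P1→D gives 9>4; P3→Z gives 7>5]
(C,Q,Z): NE
(D,P,X): NE
(D,P,Y): not NE [P1→A gives 9>5; P2→Q gives 7>1; P3→X gives 5>0]
(D,P,Z): not NE [P1→B gives 9>7; P3→X gives 5>4]
(D,Q,X): not NE [P2→P gives 9>8]
(D,Q,Y): not NE [P3→X gives 12>9]
(D,Q,Z): not NE [P1→C gives 11>1; P2→P gives 5>0; P3→X gives 12>4]

NE set: (C,Q,Z), (D,P,X)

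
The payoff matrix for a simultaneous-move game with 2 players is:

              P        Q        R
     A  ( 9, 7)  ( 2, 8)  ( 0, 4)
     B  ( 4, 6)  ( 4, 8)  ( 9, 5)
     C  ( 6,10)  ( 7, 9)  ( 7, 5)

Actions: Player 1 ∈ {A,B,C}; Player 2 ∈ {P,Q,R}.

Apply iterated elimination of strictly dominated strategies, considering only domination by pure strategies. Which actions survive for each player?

Remaining: P1:{A,C} P2:{P,Q}

P2 drop R (P beats it: A:7>4 B:6>5 C:10>5)
P1 drop B (C beats it: P:6>4 Q:7>4)
P1→{A,C} P2→{P,Q}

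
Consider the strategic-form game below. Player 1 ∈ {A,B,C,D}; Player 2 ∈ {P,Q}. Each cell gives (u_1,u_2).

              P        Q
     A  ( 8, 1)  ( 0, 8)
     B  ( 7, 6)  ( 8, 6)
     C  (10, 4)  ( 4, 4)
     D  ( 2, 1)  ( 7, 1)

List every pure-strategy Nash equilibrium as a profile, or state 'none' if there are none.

(A,P): not NE [P1→C gives 10>8; P2→Q gives 8>1]
(A,Q): not NE [P1→B gives 8>0]
(B,P): not NE [P1→C gives 10>7]
(B,Q): NE
(C,P): NE
(C,Q): not NE [P1→B gives 8>4]
(D,P): not NE [P1→C gives 10>2]
(D,Q): not NE [P1→B gives 8>7]

Nash profiles: (B,Q), (C,P)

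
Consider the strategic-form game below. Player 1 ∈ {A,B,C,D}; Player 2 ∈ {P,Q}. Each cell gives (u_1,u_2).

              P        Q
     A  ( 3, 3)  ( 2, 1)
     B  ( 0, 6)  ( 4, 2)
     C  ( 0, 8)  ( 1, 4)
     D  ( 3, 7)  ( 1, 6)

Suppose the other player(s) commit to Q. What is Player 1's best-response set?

argmax u_1 = {B}

u_1(A vs Q) = 2
u_1(B vs Q) = 4
u_1(C vs Q) = 1
u_1(D vs Q) = 1
max payoff 4 at {B}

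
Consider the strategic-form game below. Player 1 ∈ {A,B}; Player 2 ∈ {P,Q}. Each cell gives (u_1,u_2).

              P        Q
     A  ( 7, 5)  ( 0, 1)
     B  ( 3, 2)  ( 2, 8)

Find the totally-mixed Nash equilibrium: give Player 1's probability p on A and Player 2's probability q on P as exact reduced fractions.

P1 indiff ⇒ q·7+(1-q)·0 = q·3+(1-q)·2 ⇒ q(4) = (1-q)(2) ⇒ q = 1/3
P2 indiff ⇒ p·5+(1-p)·2 = p·1+(1-p)·8 ⇒ p(4) = (1-p)(6) ⇒ p = 3/5

(p,q) = (3/5, 1/3)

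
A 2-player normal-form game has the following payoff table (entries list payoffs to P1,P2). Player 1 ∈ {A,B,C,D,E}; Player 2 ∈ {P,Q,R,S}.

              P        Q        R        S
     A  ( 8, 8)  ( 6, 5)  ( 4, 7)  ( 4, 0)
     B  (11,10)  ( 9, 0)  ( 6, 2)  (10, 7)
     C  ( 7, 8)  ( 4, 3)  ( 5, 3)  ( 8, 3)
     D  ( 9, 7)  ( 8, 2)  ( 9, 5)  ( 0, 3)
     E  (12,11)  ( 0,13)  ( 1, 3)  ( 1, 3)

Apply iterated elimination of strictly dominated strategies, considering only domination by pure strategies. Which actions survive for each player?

P1 drop A (B beats it: P:11>8 Q:9>6 R:6>4 S:10>4)
P1 drop C (B beats it: P:11>7 Q:9>4 R:6>5 S:10>8)
P2 drop R (P beats it: B:10>2 D:7>5 E:11>3)
P1 drop D (B beats it: P:11>9 Q:9>8 S:10>0)
P2 drop S (P beats it: B:10>7 E:11>3)
P1→{B,E} P2→{P,Q}

Survivors P1:{B,E} P2:{P,Q}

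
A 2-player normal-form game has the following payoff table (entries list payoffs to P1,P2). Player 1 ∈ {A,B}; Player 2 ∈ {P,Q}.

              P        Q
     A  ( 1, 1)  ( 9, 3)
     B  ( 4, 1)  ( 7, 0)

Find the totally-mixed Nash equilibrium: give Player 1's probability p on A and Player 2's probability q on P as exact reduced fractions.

(p,q) = (1/3, 2/5)

P1 indiff ⇒ q·1+(1-q)·9 = q·4+(1-q)·7 ⇒ q(-3) = (1-q)(-2) ⇒ q = 2/5
P2 indiff ⇒ p·1+(1-p)·1 = p·3+(1-p)·0 ⇒ p(-2) = (1-p)(-1) ⇒ p = 1/3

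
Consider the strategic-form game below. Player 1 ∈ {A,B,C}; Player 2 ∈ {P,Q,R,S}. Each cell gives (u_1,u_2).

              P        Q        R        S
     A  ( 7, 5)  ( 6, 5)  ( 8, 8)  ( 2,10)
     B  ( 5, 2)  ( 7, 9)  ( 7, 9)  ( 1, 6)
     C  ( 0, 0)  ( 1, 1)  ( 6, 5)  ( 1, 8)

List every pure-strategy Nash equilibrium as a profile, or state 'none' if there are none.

Nash profiles: (A,S), (B,Q)

(A,P): not NE [P2→S gives 10>5]
(A,Q): not NE [P1→B gives 7>6; P2→S gives 10>5]
(A,R): not NE [P2→S gives 10>8]
(A,S): NE
(B,P): not NE [P1→A gives 7>5; P2→R gives 9>2]
(B,Q): NE
(B,R): not NE [P1→A gives 8>7]
(B,S): not NE [P1→A gives 2>1; P2→R gives 9>6]
(C,P): not NE [P1→A gives 7>0; P2→S gives 8>0]
(C,Q): not NE [P1→B gives 7>1; P2→S gives 8>1]
(C,R): not NE [P1→A gives 8>6; P2→S gives 8>5]
(C,S): not NE [P1→A gives 2>1]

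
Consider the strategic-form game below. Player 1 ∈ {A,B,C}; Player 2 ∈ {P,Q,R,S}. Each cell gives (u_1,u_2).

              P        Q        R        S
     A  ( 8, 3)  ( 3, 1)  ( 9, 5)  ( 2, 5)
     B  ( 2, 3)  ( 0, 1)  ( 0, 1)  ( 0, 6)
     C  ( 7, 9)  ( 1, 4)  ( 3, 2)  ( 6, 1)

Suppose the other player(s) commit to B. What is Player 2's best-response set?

argmax u_2 = {S}

u_2(P vs B) = 3
u_2(Q vs B) = 1
u_2(R vs B) = 1
u_2(S vs B) = 6
max payoff 6 at {S}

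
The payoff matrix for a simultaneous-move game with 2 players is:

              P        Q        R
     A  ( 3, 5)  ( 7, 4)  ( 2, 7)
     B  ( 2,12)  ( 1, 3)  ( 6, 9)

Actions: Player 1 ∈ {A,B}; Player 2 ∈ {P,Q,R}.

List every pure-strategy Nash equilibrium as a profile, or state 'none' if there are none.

No pure NE.

(A,P): not NE [P2→R gives 7>5]
(A,Q): not NE [P2→R gives 7>4]
(A,R): not NE [P1→B gives 6>2]
(B,P): not NE [P1→A gives 3>2]
(B,Q): not NE [P1→A gives 7>1; P2→P gives 12>3]
(B,R): not NE [P2→P gives 12>9]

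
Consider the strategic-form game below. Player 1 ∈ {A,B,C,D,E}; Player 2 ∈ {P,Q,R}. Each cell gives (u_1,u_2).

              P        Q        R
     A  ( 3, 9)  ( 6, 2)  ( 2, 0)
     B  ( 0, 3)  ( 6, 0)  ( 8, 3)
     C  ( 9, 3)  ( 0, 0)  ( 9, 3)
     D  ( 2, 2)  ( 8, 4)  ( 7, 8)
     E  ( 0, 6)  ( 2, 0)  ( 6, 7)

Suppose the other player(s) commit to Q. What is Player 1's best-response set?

argmax u_1 = {D}

u_1(A vs Q) = 6
u_1(B vs Q) = 6
u_1(C vs Q) = 0
u_1(D vs Q) = 8
u_1(E vs Q) = 2
max payoff 8 at {D}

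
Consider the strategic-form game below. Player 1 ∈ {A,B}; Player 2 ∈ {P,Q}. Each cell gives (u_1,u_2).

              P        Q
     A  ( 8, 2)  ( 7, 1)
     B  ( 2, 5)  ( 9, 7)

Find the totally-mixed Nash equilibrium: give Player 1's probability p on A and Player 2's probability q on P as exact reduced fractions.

P1 mixes 2/3 on A; P2 mixes 1/4 on P

P1 indiff ⇒ q·8+(1-q)·7 = q·2+(1-q)·9 ⇒ q(6) = (1-q)(2) ⇒ q = 1/4
P2 indiff ⇒ p·2+(1-p)·5 = p·1+(1-p)·7 ⇒ p(1) = (1-p)(2) ⇒ p = 2/3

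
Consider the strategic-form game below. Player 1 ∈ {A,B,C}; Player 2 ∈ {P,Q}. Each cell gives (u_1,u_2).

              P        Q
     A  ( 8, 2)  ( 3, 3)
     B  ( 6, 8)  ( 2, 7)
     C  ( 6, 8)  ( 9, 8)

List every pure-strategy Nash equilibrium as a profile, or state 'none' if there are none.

NE set: (C,Q)

(A,P): not NE [P2→Q gives 3>2]
(A,Q): not NE [P1→C gives 9>3]
(B,P): not NE [P1→A gives 8>6]
(B,Q): not NE [P1→C gives 9>2; P2→P gives 8>7]
(C,P): not NE [P1→A gives 8>6]
(C,Q): NE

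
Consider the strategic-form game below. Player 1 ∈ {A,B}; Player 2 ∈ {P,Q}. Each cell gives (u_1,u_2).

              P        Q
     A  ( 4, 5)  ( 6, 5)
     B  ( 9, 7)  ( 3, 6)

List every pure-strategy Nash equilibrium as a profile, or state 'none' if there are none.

(A,P): not NE [P1→B gives 9>4]
(A,Q): NE
(B,P): NE
(B,Q): not NE [P1→A gives 6>3; P2→P gives 7>6]

PSNE = {(A,Q), (B,P)}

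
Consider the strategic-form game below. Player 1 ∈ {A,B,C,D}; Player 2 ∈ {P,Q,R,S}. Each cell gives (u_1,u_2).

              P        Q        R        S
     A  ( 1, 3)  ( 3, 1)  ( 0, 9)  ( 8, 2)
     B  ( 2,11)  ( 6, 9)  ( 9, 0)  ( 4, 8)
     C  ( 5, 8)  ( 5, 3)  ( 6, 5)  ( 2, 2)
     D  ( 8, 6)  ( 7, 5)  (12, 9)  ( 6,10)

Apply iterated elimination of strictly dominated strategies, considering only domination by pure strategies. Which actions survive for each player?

P1 drop B (D beats it: P:8>2 Q:7>6 R:12>9 S:6>4)
P1 drop C (D beats it: P:8>5 Q:7>5 R:12>6 S:6>2)
P2 drop P (R beats it: A:9>3 D:9>6)
P2 drop Q (R beats it: A:9>1 D:9>5)
P1→{A,D} P2→{R,S}

Survivors P1:{A,D} P2:{R,S}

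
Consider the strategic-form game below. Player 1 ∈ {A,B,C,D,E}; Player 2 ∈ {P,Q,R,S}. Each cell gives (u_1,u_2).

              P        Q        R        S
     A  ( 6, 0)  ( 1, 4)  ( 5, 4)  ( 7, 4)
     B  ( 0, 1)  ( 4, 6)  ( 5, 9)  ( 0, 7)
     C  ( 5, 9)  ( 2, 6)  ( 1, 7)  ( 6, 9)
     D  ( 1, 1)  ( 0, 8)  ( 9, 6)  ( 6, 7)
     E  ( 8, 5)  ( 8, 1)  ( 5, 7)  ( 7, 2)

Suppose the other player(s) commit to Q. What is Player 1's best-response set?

P1 best: {E}

u_1(A vs Q) = 1
u_1(B vs Q) = 4
u_1(C vs Q) = 2
u_1(D vs Q) = 0
u_1(E vs Q) = 8
max payoff 8 at {E}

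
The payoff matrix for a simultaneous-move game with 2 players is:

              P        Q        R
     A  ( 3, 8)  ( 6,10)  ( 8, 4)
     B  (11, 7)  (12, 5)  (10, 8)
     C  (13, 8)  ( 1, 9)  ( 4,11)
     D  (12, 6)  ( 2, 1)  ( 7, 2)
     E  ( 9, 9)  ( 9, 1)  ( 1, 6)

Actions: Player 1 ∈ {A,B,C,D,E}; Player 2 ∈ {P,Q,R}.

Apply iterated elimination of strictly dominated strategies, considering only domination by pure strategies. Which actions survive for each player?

P1 drop A (B beats it: P:11>3 Q:12>6 R:10>8)
P1 drop E (B beats it: P:11>9 Q:12>9 R:10>1)
P2 drop Q (R beats it: B:8>5 C:11>9 D:2>1)
P1→{B,C,D} P2→{P,R}

Remaining: P1:{B,C,D} P2:{P,R}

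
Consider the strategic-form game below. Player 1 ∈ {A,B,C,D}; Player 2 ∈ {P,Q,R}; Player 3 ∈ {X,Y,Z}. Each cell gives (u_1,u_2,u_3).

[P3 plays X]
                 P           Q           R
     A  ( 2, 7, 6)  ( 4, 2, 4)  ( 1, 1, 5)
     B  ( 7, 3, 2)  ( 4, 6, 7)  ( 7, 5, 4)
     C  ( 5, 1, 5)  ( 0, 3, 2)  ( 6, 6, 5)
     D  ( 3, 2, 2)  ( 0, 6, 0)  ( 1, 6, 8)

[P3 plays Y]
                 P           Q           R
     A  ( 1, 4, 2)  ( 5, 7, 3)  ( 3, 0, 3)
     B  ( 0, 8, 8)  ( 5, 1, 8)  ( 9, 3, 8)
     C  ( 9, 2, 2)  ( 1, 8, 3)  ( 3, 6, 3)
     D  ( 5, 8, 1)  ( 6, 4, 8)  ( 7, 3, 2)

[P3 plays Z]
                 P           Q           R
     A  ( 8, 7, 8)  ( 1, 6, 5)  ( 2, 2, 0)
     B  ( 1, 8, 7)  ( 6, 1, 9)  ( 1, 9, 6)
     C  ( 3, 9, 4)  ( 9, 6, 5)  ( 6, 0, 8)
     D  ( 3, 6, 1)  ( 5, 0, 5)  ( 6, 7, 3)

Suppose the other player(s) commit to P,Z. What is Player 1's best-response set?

u_1(A vs P,Z) = 8
u_1(B vs P,Z) = 1
u_1(C vs P,Z) = 3
u_1(D vs P,Z) = 3
max payoff 8 at {A}

BR_1 = {A}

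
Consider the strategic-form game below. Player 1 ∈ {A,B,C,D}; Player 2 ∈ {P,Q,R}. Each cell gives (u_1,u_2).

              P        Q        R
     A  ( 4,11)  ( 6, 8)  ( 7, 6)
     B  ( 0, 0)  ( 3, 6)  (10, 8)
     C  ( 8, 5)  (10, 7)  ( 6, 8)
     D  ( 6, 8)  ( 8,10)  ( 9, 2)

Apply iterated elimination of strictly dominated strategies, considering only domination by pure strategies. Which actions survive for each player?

P1 drop A (D beats it: P:6>4 Q:8>6 R:9>7)
P2 drop P (Q beats it: B:6>0 C:7>5 D:10>8)
P1→{B,C,D} P2→{Q,R}

Remaining: P1:{B,C,D} P2:{Q,R}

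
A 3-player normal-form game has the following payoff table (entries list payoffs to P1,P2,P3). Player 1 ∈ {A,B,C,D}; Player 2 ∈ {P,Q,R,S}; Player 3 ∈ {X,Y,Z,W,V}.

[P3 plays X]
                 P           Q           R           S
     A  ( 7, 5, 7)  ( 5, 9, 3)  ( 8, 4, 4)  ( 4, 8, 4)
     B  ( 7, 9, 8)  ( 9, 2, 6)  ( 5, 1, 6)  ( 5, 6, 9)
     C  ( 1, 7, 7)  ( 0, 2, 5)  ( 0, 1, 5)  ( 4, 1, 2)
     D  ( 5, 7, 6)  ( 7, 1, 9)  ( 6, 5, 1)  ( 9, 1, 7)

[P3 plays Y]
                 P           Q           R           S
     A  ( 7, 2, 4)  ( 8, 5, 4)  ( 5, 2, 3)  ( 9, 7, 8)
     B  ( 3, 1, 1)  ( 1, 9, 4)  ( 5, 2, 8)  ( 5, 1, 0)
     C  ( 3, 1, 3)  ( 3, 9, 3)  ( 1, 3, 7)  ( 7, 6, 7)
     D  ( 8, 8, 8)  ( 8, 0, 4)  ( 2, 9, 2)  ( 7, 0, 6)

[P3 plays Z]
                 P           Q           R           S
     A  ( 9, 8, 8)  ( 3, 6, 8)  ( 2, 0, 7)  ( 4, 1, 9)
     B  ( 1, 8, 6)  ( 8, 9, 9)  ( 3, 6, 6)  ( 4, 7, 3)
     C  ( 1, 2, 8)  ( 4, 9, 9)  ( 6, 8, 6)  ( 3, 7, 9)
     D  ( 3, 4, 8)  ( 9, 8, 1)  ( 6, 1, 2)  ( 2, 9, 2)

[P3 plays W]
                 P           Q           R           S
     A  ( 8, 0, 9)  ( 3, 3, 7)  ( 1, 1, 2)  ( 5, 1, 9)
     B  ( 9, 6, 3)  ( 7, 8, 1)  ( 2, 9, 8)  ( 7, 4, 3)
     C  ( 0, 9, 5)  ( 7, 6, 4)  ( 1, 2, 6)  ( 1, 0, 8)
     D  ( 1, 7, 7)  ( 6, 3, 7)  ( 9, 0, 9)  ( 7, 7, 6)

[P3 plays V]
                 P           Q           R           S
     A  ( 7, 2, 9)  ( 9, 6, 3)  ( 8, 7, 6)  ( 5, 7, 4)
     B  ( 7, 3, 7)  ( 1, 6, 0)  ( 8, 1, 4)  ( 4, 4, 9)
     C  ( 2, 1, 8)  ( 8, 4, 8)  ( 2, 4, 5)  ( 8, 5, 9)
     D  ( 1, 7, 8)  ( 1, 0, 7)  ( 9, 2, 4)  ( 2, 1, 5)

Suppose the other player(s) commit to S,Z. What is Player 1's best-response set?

P1 best: {A,B}

u_1(A vs S,Z) = 4
u_1(B vs S,Z) = 4
u_1(C vs S,Z) = 3
u_1(D vs S,Z) = 2
max payoff 4 at {A,B}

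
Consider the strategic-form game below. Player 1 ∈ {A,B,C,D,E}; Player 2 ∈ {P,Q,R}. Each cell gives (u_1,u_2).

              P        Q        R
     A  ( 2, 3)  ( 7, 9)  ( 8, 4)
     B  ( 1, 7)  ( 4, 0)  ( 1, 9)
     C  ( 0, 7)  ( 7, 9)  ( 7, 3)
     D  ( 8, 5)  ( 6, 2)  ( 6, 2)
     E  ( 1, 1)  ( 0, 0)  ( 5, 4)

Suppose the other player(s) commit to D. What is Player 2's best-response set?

P2 best: {P}

u_2(P vs D) = 5
u_2(Q vs D) = 2
u_2(R vs D) = 2
max payoff 5 at {P}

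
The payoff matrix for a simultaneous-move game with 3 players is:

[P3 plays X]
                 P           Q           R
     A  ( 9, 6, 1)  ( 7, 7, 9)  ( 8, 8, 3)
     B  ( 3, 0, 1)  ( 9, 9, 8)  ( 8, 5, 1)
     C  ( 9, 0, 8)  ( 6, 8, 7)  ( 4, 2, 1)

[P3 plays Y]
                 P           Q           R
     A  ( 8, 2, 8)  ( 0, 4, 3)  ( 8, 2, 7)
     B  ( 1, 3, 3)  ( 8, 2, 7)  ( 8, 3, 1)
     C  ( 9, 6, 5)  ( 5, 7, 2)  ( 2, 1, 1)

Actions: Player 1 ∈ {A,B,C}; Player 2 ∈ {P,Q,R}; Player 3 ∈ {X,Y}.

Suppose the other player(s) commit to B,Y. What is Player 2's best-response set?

BR_2 = {P,R}

u_2(P vs B,Y) = 3
u_2(Q vs B,Y) = 2
u_2(R vs B,Y) = 3
max payoff 3 at {P,R}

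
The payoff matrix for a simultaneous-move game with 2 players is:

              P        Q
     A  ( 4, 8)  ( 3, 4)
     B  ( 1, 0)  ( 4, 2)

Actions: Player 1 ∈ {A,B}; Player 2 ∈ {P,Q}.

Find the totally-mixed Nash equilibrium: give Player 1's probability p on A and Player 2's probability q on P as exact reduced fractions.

P1 indiff ⇒ q·4+(1-q)·3 = q·1+(1-q)·4 ⇒ q(3) = (1-q)(1) ⇒ q = 1/4
P2 indiff ⇒ p·8+(1-p)·0 = p·4+(1-p)·2 ⇒ p(4) = (1-p)(2) ⇒ p = 1/3

P1 mixes 1/3 on A; P2 mixes 1/4 on P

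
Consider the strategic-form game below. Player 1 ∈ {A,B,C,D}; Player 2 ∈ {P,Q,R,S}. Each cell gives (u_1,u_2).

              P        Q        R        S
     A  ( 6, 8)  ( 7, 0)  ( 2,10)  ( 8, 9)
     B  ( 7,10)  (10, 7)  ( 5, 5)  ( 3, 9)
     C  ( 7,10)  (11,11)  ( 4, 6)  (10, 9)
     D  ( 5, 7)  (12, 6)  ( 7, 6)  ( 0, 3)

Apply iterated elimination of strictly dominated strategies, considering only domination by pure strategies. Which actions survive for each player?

P1 drop A (C beats it: P:7>6 Q:11>7 R:4>2 S:10>8)
P2 drop R (P beats it: B:10>5 C:10>6 D:7>6)
P2 drop S (P beats it: B:10>9 C:10>9 D:7>3)
P1→{B,C,D} P2→{P,Q}

IESDS → P1:{B,C,D} P2:{P,Q}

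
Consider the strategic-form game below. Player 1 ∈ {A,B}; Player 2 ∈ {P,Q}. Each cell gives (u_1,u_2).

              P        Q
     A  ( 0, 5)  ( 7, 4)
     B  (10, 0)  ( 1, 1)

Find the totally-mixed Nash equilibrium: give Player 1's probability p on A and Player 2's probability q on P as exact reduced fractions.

(p,q) = (1/2, 3/8)

P1 indiff ⇒ q·0+(1-q)·7 = q·10+(1-q)·1 ⇒ q(-10) = (1-q)(-6) ⇒ q = 3/8
P2 indiff ⇒ p·5+(1-p)·0 = p·4+(1-p)·1 ⇒ p(1) = (1-p)(1) ⇒ p = 1/2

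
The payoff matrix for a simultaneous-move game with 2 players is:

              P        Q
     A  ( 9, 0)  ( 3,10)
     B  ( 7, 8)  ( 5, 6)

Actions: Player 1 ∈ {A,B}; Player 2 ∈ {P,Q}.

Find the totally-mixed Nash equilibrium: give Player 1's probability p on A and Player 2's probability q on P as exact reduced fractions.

P1 indiff ⇒ q·9+(1-q)·3 = q·7+(1-q)·5 ⇒ q(2) = (1-q)(2) ⇒ q = 1/2
P2 indiff ⇒ p·0+(1-p)·8 = p·10+(1-p)·6 ⇒ p(-10) = (1-p)(-2) ⇒ p = 1/6

P1 mixes 1/6 on A; P2 mixes 1/2 on P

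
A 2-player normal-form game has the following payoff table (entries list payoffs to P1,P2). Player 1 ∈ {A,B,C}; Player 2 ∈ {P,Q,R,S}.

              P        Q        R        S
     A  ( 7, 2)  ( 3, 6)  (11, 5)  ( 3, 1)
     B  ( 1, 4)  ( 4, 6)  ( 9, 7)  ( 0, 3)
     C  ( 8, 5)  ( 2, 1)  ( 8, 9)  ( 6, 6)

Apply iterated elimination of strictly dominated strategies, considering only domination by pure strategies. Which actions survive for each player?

P2 drop P (R beats it: A:5>2 B:7>4 C:9>5)
P2 drop S (R beats it: A:5>1 B:7>3 C:9>6)
P1 drop C (A beats it: Q:3>2 R:11>8)
P1→{A,B} P2→{Q,R}

IESDS → P1:{A,B} P2:{Q,R}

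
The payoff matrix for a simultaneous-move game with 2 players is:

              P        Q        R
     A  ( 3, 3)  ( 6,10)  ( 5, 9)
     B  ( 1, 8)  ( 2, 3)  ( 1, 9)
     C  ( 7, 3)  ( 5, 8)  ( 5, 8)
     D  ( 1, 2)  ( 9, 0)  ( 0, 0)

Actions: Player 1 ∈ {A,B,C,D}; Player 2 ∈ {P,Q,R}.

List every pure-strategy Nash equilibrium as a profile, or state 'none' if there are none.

(A,P): not NE [P1→C gives 7>3; P2→Q gives 10>3]
(A,Q): not NE [P1→D gives 9>6]
(A,R): not NE [P2→Q gives 10>9]
(B,P): not NE [P1→C gives 7>1; P2→R gives 9>8]
(B,Q): not NE [P1→D gives 9>2; P2→R gives 9>3]
(B,R): not NE [P1→C gives 5>1]
(C,P): not NE [P2→R gives 8>3]
(C,Q): not NE [P1→D gives 9>5]
(C,R): NE
(D,P): not NE [P1→C gives 7>1]
(D,Q): not NE [P2→P gives 2>0]
(D,R): not NE [P1→C gives 5>0; P2→P gives 2>0]

NE set: (C,R)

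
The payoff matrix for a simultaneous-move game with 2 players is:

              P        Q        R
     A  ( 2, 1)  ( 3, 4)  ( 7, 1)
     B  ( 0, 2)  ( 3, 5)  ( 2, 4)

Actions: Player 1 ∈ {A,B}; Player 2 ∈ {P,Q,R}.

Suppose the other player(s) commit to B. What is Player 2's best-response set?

P2 best: {Q}

u_2(P vs B) = 2
u_2(Q vs B) = 5
u_2(R vs B) = 4
max payoff 5 at {Q}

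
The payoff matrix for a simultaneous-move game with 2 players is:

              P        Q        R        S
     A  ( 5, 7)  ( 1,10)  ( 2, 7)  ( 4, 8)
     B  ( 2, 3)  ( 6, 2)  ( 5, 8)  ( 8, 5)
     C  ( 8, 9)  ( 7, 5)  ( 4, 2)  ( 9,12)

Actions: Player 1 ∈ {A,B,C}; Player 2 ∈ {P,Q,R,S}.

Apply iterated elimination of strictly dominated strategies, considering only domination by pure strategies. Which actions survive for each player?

IESDS → P1:{B,C} P2:{R,S}

P1 drop A (C beats it: P:8>5 Q:7>1 R:4>2 S:9>4)
P2 drop P (S beats it: B:5>3 C:12>9)
P2 drop Q (S beats it: B:5>2 C:12>5)
P1→{B,C} P2→{R,S}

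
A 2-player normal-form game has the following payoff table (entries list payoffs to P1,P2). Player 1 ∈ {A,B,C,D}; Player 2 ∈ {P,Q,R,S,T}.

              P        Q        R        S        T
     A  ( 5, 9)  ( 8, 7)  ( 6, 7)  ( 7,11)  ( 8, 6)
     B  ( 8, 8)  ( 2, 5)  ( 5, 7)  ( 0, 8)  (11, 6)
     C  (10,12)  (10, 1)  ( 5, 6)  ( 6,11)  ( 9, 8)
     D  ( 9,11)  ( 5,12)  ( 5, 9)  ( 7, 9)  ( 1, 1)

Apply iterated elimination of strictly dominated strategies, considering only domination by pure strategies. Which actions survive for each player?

Remaining: P1:{A,C,D} P2:{P,Q,S}

P2 drop R (P beats it: A:9>7 B:8>7 C:12>6 D:11>9)
P2 drop T (P beats it: A:9>6 B:8>6 C:12>8 D:11>1)
P1 drop B (C beats it: P:10>8 Q:10>2 S:6>0)
P1→{A,C,D} P2→{P,Q,S}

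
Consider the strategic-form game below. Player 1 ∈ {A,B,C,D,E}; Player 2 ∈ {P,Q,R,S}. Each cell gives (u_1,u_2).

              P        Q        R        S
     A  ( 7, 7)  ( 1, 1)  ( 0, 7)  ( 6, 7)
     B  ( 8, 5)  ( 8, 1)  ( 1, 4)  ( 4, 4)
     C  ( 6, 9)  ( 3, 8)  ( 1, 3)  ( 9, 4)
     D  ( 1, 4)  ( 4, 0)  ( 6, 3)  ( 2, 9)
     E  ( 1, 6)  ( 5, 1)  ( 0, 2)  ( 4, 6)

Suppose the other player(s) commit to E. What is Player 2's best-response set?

u_2(P vs E) = 6
u_2(Q vs E) = 1
u_2(R vs E) = 2
u_2(S vs E) = 6
max payoff 6 at {P,S}

BR_2 = {P,S}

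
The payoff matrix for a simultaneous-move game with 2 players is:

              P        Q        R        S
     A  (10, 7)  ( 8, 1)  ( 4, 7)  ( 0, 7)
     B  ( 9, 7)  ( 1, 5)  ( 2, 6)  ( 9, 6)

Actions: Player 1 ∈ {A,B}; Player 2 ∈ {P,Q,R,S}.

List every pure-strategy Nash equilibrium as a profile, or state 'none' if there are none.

(A,P): NE
(A,Q): not NE [P2→S gives 7>1]
(A,R): NE
(A,S): not NE [P1→B gives 9>0]
(B,P): not NE [P1→A gives 10>9]
(B,Q): not NE [P1→A gives 8>1; P2→P gives 7>5]
(B,R): not NE [P1→A gives 4>2; P2→P gives 7>6]
(B,S): not NE [P2→P gives 7>6]

Nash profiles: (A,P), (A,R)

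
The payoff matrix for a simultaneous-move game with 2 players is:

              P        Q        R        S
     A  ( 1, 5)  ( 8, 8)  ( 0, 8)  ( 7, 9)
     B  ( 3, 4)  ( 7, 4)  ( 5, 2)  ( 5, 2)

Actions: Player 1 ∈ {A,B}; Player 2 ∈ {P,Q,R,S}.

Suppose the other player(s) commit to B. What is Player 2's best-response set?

u_2(P vs B) = 4
u_2(Q vs B) = 4
u_2(R vs B) = 2
u_2(S vs B) = 2
max payoff 4 at {P,Q}

argmax u_2 = {P,Q}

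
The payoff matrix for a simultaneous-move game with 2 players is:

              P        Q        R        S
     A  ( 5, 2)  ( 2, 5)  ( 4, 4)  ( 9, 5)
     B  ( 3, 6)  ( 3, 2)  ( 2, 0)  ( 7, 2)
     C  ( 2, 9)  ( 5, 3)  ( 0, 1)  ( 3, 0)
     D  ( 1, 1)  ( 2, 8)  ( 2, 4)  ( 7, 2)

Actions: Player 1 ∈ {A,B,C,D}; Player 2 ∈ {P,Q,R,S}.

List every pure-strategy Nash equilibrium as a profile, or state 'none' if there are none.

NE set: (A,S)

(A,P): not NE [P2→S gives 5>2]
(A,Q): not NE [P1→C gives 5>2]
(A,R): not NE [P2→S gives 5>4]
(A,S): NE
(B,P): not NE [P1→A gives 5>3]
(B,Q): not NE [P1→C gives 5>3; P2→P gives 6>2]
(B,R): not NE [P1→A gives 4>2; P2→P gives 6>0]
(B,S): not NE [P1→A gives 9>7; P2→P gives 6>2]
(C,P): not NE [P1→A gives 5>2]
(C,Q): not NE [P2→P gives 9>3]
(C,R): not NE [P1→A gives 4>0; P2→P gives 9>1]
(C,S): not NE [P1→A gives 9>3; P2→P gives 9>0]
(D,P): not NE [P1→A gives 5>1; P2→Q gives 8>1]
(D,Q): not NE [P1→C gives 5>2]
(D,R): not NE [P1→A gives 4>2; P2→Q gives 8>4]
(D,S): not NE [P1→A gives 9>7; P2→Q gives 8>2]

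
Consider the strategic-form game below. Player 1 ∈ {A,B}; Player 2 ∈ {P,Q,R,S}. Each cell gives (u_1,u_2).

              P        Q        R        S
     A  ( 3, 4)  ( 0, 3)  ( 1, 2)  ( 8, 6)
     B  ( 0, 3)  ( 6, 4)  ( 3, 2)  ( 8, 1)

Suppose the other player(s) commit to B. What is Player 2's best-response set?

argmax u_2 = {Q}

u_2(P vs B) = 3
u_2(Q vs B) = 4
u_2(R vs B) = 2
u_2(S vs B) = 1
max payoff 4 at {Q}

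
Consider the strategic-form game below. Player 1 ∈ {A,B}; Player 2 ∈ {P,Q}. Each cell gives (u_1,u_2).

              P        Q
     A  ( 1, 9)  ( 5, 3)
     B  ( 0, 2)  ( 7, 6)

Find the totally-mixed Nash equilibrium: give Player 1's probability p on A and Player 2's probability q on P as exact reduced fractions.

P1 mixes 2/5 on A; P2 mixes 2/3 on P

P1 indiff ⇒ q·1+(1-q)·5 = q·0+(1-q)·7 ⇒ q(1) = (1-q)(2) ⇒ q = 2/3
P2 indiff ⇒ p·9+(1-p)·2 = p·3+(1-p)·6 ⇒ p(6) = (1-p)(4) ⇒ p = 2/5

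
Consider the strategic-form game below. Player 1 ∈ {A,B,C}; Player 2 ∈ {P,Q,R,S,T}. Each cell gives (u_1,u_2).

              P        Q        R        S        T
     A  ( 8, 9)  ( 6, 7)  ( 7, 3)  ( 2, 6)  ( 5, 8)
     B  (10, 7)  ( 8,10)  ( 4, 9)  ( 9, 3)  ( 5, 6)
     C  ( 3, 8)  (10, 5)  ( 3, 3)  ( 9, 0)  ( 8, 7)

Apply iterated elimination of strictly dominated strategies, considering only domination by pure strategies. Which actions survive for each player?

IESDS → P1:{B,C} P2:{P,Q}

P2 drop R (Q beats it: A:7>3 B:10>9 C:5>3)
P2 drop S (P beats it: A:9>6 B:7>3 C:8>0)
P2 drop T (P beats it: A:9>8 B:7>6 C:8>7)
P1 drop A (B beats it: P:10>8 Q:8>6)
P1→{B,C} P2→{P,Q}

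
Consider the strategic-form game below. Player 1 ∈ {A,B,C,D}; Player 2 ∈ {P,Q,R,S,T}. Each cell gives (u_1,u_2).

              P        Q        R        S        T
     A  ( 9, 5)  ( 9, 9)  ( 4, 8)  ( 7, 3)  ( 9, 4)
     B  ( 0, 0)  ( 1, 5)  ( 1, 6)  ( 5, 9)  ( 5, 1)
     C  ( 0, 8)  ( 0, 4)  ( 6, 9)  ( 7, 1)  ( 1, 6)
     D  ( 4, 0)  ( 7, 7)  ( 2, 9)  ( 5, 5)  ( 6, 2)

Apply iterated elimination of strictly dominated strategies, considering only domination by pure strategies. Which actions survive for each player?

P1 drop B (A beats it: P:9>0 Q:9>1 R:4>1 S:7>5 T:9>5)
P1 drop D (A beats it: P:9>4 Q:9>7 R:4>2 S:7>5 T:9>6)
P2 drop P (R beats it: A:8>5 C:9>8)
P2 drop S (Q beats it: A:9>3 C:4>1)
P2 drop T (R beats it: A:8>4 C:9>6)
P1→{A,C} P2→{Q,R}

Survivors P1:{A,C} P2:{Q,R}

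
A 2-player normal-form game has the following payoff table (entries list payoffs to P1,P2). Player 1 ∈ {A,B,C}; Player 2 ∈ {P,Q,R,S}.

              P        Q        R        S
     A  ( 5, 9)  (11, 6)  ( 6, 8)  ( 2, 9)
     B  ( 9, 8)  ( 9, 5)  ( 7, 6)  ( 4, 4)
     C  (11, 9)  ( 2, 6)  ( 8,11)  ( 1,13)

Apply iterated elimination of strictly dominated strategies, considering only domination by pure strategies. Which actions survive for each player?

Survivors P1:{B,C} P2:{P,R,S}

P2 drop Q (P beats it: A:9>6 B:8>5 C:9>6)
P1 drop A (B beats it: P:9>5 R:7>6 S:4>2)
P1→{B,C} P2→{P,R,S}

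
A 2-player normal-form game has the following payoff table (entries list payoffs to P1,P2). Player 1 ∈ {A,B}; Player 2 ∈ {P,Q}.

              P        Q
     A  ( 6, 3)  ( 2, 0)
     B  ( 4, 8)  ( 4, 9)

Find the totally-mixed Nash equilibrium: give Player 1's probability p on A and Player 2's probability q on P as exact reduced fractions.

p=1/4, q=1/2

P1 indiff ⇒ q·6+(1-q)·2 = q·4+(1-q)·4 ⇒ q(2) = (1-q)(2) ⇒ q = 1/2
P2 indiff ⇒ p·3+(1-p)·8 = p·0+(1-p)·9 ⇒ p(3) = (1-p)(1) ⇒ p = 1/4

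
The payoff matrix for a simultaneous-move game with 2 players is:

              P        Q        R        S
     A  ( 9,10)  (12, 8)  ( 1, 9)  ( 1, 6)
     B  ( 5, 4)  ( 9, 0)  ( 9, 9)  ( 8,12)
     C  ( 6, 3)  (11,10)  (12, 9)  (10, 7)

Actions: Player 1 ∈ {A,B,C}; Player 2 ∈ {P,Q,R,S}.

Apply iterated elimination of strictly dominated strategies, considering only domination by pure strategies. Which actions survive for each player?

Remaining: P1:{A,C} P2:{P,Q,R}

P1 drop B (C beats it: P:6>5 Q:11>9 R:12>9 S:10>8)
P2 drop S (Q beats it: A:8>6 C:10>7)
P1→{A,C} P2→{P,Q,R}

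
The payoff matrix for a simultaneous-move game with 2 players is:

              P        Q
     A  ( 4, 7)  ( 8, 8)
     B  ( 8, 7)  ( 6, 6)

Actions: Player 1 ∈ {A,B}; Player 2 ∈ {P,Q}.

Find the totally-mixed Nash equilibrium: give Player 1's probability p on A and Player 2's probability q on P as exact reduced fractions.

(p,q) = (1/2, 1/3)

P1 indiff ⇒ q·4+(1-q)·8 = q·8+(1-q)·6 ⇒ q(-4) = (1-q)(-2) ⇒ q = 1/3
P2 indiff ⇒ p·7+(1-p)·7 = p·8+(1-p)·6 ⇒ p(-1) = (1-p)(-1) ⇒ p = 1/2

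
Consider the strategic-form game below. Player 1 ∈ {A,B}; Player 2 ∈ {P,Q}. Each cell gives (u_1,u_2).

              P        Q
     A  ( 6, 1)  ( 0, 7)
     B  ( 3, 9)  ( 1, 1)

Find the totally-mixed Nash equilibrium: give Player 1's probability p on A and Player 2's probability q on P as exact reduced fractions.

p=4/7, q=1/4

P1 indiff ⇒ q·6+(1-q)·0 = q·3+(1-q)·1 ⇒ q(3) = (1-q)(1) ⇒ q = 1/4
P2 indiff ⇒ p·1+(1-p)·9 = p·7+(1-p)·1 ⇒ p(-6) = (1-p)(-8) ⇒ p = 4/7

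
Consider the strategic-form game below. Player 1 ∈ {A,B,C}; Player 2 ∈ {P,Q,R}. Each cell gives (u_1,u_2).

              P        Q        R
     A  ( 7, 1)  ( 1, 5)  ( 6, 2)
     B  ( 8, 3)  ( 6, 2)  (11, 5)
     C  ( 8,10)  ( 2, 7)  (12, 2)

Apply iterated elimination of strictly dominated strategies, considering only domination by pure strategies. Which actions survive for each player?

Remaining: P1:{B,C} P2:{P,R}

P1 drop A (B beats it: P:8>7 Q:6>1 R:11>6)
P2 drop Q (P beats it: B:3>2 C:10>7)
P1→{B,C} P2→{P,R}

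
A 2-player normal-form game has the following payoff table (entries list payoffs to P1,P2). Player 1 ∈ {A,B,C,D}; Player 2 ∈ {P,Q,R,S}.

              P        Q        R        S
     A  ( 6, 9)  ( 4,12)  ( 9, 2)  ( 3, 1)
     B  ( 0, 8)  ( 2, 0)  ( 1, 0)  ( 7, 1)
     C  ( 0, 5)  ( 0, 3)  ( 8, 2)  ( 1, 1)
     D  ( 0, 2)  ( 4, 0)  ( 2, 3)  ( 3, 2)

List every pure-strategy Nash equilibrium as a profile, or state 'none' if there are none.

Nash profiles: (A,Q)

(A,P): not NE [P2→Q gives 12>9]
(A,Q): NE
(A,R): not NE [P2→Q gives 12>2]
(A,S): not NE [P1→B gives 7>3; P2→Q gives 12>1]
(B,P): not NE [P1→A gives 6>0]
(B,Q): not NE [P1→D gives 4>2; P2→P gives 8>0]
(B,R): not NE [P1→A gives 9>1; P2→P gives 8>0]
(B,S): not NE [P2→P gives 8>1]
(C,P): not NE [P1→A gives 6>0]
(C,Q): not NE [P1→D gives 4>0; P2→P gives 5>3]
(C,R): not NE [P1→A gives 9>8; P2→P gives 5>2]
(C,S): not NE [P1→B gives 7>1; P2→P gives 5>1]
(D,P): not NE [P1→A gives 6>0; P2→R gives 3>2]
(D,Q): not NE [P2→R gives 3>0]
(D,R): not NE [P1→A gives 9>2]
(D,S): not NE [P1→B gives 7>3; P2→R gives 3>2]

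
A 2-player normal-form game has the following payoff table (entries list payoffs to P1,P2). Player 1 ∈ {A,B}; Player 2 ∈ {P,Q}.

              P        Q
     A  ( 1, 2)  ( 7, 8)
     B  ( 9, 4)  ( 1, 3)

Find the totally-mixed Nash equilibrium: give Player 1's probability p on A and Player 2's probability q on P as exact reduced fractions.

(p,q) = (1/7, 3/7)

P1 indiff ⇒ q·1+(1-q)·7 = q·9+(1-q)·1 ⇒ q(-8) = (1-q)(-6) ⇒ q = 3/7
P2 indiff ⇒ p·2+(1-p)·4 = p·8+(1-p)·3 ⇒ p(-6) = (1-p)(-1) ⇒ p = 1/7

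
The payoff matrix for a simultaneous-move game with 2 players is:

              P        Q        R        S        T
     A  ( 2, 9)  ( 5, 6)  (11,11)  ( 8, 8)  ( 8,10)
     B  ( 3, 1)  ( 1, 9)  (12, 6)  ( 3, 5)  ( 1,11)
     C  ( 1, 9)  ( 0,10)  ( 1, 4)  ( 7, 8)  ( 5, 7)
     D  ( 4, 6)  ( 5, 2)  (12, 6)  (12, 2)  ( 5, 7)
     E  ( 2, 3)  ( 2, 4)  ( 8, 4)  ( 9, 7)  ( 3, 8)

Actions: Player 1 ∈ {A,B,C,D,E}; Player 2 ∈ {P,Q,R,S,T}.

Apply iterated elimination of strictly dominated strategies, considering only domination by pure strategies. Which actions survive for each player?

P1 drop C (A beats it: P:2>1 Q:5>0 R:11>1 S:8>7 T:8>5)
P1 drop E (D beats it: P:4>2 Q:5>2 R:12>8 S:12>9 T:5>3)
P2 drop P (T beats it: A:10>9 B:11>1 D:7>6)
P2 drop Q (T beats it: A:10>6 B:11>9 D:7>2)
P2 drop S (R beats it: A:11>8 B:6>5 D:6>2)
P1→{A,B,D} P2→{R,T}

Survivors P1:{A,B,D} P2:{R,T}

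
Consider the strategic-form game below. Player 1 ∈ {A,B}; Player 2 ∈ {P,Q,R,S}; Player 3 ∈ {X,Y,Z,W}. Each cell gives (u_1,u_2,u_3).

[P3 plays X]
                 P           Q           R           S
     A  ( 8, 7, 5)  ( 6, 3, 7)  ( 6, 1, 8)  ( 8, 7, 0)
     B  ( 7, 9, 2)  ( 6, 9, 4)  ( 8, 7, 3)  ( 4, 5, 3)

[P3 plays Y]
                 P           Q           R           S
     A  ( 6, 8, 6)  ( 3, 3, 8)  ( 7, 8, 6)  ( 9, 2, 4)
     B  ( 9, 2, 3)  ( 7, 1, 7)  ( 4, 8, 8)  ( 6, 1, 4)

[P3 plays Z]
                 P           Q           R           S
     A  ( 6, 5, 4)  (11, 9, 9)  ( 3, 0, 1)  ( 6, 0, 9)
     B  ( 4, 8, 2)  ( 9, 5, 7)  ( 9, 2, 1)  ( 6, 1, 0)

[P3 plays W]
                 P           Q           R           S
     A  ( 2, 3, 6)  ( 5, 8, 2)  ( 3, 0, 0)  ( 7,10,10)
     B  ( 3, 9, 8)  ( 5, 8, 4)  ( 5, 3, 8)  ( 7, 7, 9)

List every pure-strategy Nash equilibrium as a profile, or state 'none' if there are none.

NE set: (A,Q,Z), (A,S,W), (B,P,W)

(A,P,X): not NE [P3→W gives 6>5]
(A,P,Y): not NE [P1→B gives 9>6]
(A,P,Z): not NE [P2→Q gives 9>5; P3→W gives 6>4]
(A,P,W): not NE [P1→B gives 3>2; P2→S gives 10>3]
(A,Q,X): not NE [P2→S gives 7>3; P3→Z gives 9>7]
(A,Q,Y): not NE [P1→B gives 7>3; P2→R gives 8>3; P3→Z gives 9>8]
(A,Q,Z): NE
(A,Q,W): not NE [P2→S gives 10>8; P3→Z gives 9>2]
(A,R,X): not NE [P1→B gives 8>6; P2→S gives 7>1]
(A,R,Y): not NE [P3→X gives 8>6]
(A,R,Z): not NE [P1→B gives 9>3; P2→Q gives 9>0; P3→X gives 8>1]
(A,R,W): not NE [P1→B gives 5>3; P2→S gives 10>0; P3→X gives 8>0]
(A,S,X): not NE [P3→W gives 10>0]
(A,S,Y): not NE [P2→R gives 8>2; P3→W gives 10>4]
(A,S,Z): not NE [P2→Q gives 9>0; P3→W gives 10>9]
(A,S,W): NE
(B,P,X): not NE [P1→A gives 8>7; P3→W gives 8>2]
(B,P,Y): not NE [P2→R gives 8>2; P3→W gives 8>3]
(B,P,Z): not NE [P1→A gives 6>4; P3→W gives 8>2]
(B,P,W): NE
(B,Q,X): not NE [P3→Z gives 7>4]
(B,Q,Y): not NE [P2→R gives 8>1]
(B,Q,Z): not NE [P1→A gives 11>9; P2→P gives 8>5]
(B,Q,W): not NE [P2→P gives 9>8; P3→Z gives 7>4]
(B,R,X): not NE [P2→Q gives 9>7; P3→W gives 8>3]
(B,R,Y): not NE [P1→A gives 7>4]
(B,R,Z): not NE [P2→P gives 8>2; P3→W gives 8>1]
(B,R,W): not NE [P2→P gives 9>3]
(B,S,X): not NE [P1→A gives 8>4; P2→Q gives 9>5; P3→W gives 9>3]
(B,S,Y): not NE [P1→A gives 9>6; P2→R gives 8>1; P3→W gives 9>4]
(B,S,Z): not NE [P2→P gives 8>1; P3→W gives 9>0]
(B,S,W): not NE [P2→P gives 9>7]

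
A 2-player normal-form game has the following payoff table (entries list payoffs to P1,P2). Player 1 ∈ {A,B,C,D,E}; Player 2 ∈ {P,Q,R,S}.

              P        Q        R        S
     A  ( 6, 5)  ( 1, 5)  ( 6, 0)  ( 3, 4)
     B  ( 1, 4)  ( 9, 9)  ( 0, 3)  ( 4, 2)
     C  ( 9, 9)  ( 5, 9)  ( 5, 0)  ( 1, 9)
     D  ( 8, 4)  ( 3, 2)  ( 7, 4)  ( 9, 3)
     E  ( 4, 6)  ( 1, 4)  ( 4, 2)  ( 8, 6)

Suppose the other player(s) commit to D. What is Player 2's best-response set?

BR_2 = {P,R}

u_2(P vs D) = 4
u_2(Q vs D) = 2
u_2(R vs D) = 4
u_2(S vs D) = 3
max payoff 4 at {P,R}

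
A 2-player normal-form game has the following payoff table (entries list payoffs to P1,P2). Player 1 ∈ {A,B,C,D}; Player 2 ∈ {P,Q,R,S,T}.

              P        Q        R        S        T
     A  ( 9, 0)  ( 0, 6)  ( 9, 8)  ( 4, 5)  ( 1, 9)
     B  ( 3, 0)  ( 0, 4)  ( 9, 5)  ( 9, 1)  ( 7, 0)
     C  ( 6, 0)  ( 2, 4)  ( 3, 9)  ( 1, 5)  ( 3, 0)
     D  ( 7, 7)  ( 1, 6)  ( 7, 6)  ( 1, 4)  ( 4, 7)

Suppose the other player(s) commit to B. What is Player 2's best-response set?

u_2(P vs B) = 0
u_2(Q vs B) = 4
u_2(R vs B) = 5
u_2(S vs B) = 1
u_2(T vs B) = 0
max payoff 5 at {R}

BR_2 = {R}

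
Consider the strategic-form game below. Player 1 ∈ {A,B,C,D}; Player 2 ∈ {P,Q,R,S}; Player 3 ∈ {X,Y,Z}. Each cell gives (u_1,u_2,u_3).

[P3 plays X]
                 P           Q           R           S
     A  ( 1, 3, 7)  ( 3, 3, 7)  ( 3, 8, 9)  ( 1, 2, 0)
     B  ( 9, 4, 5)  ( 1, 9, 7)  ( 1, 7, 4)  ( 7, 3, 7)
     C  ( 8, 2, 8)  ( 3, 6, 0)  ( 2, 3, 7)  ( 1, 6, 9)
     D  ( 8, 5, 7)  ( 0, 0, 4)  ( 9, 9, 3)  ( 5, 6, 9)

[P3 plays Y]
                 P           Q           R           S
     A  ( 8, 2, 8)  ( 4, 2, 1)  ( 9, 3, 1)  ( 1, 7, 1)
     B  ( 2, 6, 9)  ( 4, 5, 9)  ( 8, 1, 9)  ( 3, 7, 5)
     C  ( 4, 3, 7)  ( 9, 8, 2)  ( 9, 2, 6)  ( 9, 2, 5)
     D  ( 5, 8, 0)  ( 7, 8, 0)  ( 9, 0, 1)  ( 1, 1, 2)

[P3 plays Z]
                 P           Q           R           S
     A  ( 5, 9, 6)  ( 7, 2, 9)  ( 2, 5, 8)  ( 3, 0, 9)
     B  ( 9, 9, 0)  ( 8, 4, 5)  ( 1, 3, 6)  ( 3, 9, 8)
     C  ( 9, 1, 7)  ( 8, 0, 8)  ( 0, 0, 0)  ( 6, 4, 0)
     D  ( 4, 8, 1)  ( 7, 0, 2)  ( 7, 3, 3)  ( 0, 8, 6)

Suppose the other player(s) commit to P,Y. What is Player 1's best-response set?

P1 best: {A}

u_1(A vs P,Y) = 8
u_1(B vs P,Y) = 2
u_1(C vs P,Y) = 4
u_1(D vs P,Y) = 5
max payoff 8 at {A}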